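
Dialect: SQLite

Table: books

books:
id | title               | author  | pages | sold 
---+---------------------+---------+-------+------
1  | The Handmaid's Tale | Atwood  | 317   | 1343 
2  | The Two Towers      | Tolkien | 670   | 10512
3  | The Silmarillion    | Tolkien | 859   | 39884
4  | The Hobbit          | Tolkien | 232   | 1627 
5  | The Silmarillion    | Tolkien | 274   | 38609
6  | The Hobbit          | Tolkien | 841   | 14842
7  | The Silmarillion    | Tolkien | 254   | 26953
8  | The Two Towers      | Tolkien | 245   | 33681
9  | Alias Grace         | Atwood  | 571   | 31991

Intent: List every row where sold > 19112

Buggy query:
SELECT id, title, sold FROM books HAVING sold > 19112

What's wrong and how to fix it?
Bug: This is a non-aggregate query (no GROUP BY, no aggregates), so in SQLite the HAVING clause is invalid here; a row-level condition belongs in WHERE

Fix: Use WHERE for row-level filtering

Corrected query:
SELECT id, title, sold FROM books WHERE sold > 19112

Result:
id | title            | sold 
---+------------------+------
3  | The Silmarillion | 39884
5  | The Silmarillion | 38609
7  | The Silmarillion | 26953
8  | The Two Towers   | 33681
9  | Alias Grace      | 31991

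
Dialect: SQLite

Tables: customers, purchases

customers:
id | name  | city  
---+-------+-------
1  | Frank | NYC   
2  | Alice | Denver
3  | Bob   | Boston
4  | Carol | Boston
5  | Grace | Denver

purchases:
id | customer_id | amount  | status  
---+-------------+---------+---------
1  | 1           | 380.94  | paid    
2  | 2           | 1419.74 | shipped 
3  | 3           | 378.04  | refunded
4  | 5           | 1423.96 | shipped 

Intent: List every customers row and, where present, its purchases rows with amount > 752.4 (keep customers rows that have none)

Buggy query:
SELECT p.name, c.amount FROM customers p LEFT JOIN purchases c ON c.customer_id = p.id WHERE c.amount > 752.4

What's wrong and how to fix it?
Bug: Filtering c.amount in WHERE discards the NULL rows produced by LEFT JOIN, turning it into an inner join

Fix: Move the right-table condition into the ON clause so unmatched parents are kept

Corrected query:
SELECT p.name, c.amount FROM customers p LEFT JOIN purchases c ON c.customer_id = p.id AND c.amount > 752.4

Result:
name  | amount 
------+--------
Frank | NULL   
Alice | 1419.74
Bob   | NULL   
Carol | NULL   
Grace | 1423.96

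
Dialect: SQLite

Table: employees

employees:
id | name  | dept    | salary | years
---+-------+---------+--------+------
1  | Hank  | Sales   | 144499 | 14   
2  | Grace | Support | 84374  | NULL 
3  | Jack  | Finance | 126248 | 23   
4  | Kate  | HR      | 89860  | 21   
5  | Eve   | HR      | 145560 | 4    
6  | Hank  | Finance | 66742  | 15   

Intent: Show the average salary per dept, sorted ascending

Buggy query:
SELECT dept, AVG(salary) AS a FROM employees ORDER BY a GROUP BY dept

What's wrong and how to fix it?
Bug: GROUP BY must precede ORDER BY

Fix: Reorder: SELECT … FROM … GROUP BY … ORDER BY …

Corrected query:
SELECT dept, AVG(salary) AS a FROM employees GROUP BY dept ORDER BY a

Result:
dept    | a     
--------+-------
Support | 84374 
Finance | 96495 
HR      | 117710
Sales   | 144499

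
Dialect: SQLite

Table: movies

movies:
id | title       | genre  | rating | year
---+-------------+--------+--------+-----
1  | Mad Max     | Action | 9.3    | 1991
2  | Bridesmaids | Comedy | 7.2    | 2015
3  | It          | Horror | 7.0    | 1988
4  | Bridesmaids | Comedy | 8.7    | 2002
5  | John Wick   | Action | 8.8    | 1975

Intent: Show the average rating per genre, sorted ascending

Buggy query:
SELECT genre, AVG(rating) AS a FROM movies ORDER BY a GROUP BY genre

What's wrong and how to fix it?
Bug: GROUP BY must precede ORDER BY

Fix: Move ORDER BY to the end, after GROUP BY

Corrected query:
SELECT genre, AVG(rating) AS a FROM movies GROUP BY genre ORDER BY a

Result:
genre  | a   
-------+-----
Horror | 7   
Comedy | 7.95
Action | 9.05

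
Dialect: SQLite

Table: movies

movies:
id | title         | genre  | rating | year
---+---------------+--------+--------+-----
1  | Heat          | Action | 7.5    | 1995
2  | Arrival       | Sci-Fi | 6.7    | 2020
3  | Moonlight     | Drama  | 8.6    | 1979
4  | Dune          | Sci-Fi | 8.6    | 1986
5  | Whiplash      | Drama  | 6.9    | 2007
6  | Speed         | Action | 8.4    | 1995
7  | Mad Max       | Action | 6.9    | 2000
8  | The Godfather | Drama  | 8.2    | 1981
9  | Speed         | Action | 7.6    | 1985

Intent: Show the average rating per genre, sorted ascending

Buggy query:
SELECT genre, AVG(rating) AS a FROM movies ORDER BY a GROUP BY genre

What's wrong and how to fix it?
Bug: GROUP BY must precede ORDER BY

Fix: Move ORDER BY to the end, after GROUP BY

Corrected query:
SELECT genre, AVG(rating) AS a FROM movies GROUP BY genre ORDER BY a

Result:
genre  | a   
-------+-----
Action | 7.6 
Sci-Fi | 7.65
Drama  | 7.9 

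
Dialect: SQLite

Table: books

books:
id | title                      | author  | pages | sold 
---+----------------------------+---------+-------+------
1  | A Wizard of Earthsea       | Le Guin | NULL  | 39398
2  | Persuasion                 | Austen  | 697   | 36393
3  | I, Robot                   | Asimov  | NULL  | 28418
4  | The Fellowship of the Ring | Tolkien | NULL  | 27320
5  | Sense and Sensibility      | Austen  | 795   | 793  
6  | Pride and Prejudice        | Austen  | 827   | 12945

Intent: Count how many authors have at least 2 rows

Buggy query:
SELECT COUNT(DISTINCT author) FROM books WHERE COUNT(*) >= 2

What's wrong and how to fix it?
Bug: COUNT(*) cannot appear in WHERE; the per-group count doesn't exist yet

Fix: Use a subquery that GROUPs and filters with HAVING, then count its rows

Corrected query:
SELECT COUNT(*) FROM (SELECT author FROM books GROUP BY author HAVING COUNT(*) >= 2)

Result:
COUNT(*)
--------
1       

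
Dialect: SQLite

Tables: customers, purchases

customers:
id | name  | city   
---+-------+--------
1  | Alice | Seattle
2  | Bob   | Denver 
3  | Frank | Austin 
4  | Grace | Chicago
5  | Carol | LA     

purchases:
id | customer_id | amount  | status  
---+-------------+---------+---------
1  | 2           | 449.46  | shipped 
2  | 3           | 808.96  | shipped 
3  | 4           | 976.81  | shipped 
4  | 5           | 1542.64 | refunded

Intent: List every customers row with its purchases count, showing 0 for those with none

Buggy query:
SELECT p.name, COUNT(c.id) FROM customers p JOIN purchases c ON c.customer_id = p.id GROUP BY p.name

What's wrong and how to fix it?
Bug: An inner join excludes parents with zero children

Fix: Use LEFT JOIN so parents without children still appear (COUNT(c.id) gives 0)

Corrected query:
SELECT p.name, COUNT(c.id) FROM customers p LEFT JOIN purchases c ON c.customer_id = p.id GROUP BY p.name

Result:
name  | COUNT(c.id)
------+------------
Alice | 0          
Bob   | 1          
Carol | 1          
Frank | 1          
Grace | 1          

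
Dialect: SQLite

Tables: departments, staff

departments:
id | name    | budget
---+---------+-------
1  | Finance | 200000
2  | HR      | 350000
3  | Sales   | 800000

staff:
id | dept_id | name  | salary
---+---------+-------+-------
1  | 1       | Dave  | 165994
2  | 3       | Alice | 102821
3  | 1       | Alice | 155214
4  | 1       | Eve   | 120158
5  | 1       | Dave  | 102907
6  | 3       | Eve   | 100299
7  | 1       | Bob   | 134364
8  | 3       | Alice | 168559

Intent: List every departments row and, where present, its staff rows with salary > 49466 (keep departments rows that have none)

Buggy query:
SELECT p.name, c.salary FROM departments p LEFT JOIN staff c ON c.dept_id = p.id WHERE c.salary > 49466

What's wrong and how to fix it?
Bug: Filtering c.salary in WHERE discards the NULL rows produced by LEFT JOIN, turning it into an inner join

Fix: Move the right-table condition into the ON clause so unmatched parents are kept

Corrected query:
SELECT p.name, c.salary FROM departments p LEFT JOIN staff c ON c.dept_id = p.id AND c.salary > 49466

Result:
name    | salary
--------+-------
Finance | 102907
Finance | 120158
Finance | 134364
Finance | 155214
Finance | 165994
HR      | NULL  
Sales   | 100299
Sales   | 102821
Sales   | 168559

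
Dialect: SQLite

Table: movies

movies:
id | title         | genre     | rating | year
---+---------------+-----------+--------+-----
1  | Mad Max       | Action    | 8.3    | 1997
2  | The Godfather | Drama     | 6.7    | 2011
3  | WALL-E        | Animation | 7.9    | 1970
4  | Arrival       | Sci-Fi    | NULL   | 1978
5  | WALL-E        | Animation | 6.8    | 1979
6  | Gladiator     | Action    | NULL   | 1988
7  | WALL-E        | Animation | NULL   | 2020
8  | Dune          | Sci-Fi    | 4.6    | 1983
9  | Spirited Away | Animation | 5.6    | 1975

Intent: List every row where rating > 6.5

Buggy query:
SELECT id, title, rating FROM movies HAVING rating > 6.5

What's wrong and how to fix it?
Bug: This is a non-aggregate query (no GROUP BY, no aggregates), so in SQLite the HAVING clause is invalid here; a row-level condition belongs in WHERE

Fix: Replace HAVING with WHERE since the condition applies to individual rows

Corrected query:
SELECT id, title, rating FROM movies WHERE rating > 6.5

Result:
id | title         | rating
---+---------------+-------
1  | Mad Max       | 8.3   
2  | The Godfather | 6.7   
3  | WALL-E        | 7.9   
5  | WALL-E        | 6.8   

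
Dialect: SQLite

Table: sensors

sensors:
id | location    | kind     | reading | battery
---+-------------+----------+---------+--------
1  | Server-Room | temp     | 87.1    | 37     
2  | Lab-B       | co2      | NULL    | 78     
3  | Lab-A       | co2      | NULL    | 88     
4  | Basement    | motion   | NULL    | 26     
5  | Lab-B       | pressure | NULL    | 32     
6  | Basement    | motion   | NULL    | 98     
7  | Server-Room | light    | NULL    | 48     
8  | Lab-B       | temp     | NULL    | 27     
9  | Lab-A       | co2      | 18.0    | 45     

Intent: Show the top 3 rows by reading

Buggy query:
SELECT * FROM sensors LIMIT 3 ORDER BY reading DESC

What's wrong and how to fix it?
Bug: LIMIT must come after ORDER BY

Fix: Sort with ORDER BY, then apply LIMIT

Corrected query:
SELECT * FROM sensors ORDER BY reading DESC LIMIT 3

Result:
id | location    | kind | reading | battery
---+-------------+------+---------+--------
1  | Server-Room | temp | 87.1    | 37     
9  | Lab-A       | co2  | 18      | 45     
2  | Lab-B       | co2  | NULL    | 78     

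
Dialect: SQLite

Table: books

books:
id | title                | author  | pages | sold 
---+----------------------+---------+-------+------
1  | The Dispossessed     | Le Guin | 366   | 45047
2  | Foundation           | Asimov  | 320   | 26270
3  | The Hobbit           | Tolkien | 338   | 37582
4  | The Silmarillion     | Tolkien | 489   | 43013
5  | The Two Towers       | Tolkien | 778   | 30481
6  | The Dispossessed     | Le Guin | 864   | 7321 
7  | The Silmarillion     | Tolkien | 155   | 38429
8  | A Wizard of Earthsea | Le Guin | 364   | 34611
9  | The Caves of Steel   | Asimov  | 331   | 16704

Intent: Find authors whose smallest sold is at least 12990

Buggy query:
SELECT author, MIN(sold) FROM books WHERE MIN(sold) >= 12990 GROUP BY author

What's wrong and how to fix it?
Bug: Aggregates like MIN are computed per group after WHERE runs

Fix: Use HAVING for the per-group MIN condition

Corrected query:
SELECT author, MIN(sold) FROM books GROUP BY author HAVING MIN(sold) >= 12990

Result:
author  | MIN(sold)
--------+----------
Asimov  | 16704    
Tolkien | 30481    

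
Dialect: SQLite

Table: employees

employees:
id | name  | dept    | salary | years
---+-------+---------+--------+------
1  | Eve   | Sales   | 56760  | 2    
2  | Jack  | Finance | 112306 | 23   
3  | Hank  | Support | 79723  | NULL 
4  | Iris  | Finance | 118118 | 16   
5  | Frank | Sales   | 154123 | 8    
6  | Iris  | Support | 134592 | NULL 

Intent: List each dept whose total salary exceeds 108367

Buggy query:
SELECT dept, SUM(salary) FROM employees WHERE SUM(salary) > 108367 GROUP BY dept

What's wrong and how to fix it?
Bug: Aggregate functions cannot appear in a WHERE clause

Fix: Move the aggregate condition to a HAVING clause

Corrected query:
SELECT dept, SUM(salary) FROM employees GROUP BY dept HAVING SUM(salary) > 108367

Result:
dept    | SUM(salary)
--------+------------
Finance | 230424     
Sales   | 210883     
Support | 214315     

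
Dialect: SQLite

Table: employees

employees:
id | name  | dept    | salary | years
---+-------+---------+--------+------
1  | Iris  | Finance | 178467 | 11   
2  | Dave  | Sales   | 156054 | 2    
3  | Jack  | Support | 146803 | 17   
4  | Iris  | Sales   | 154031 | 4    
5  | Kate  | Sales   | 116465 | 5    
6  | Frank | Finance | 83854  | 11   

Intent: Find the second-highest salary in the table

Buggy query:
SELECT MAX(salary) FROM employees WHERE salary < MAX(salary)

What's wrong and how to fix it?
Bug: The inner MAX is an aggregate inside WHERE, which is not allowed

Fix: Compute the overall MAX in a subquery, then take MAX of rows below it

Corrected query:
SELECT MAX(salary) FROM employees WHERE salary < (SELECT MAX(salary) FROM employees)

Result:
MAX(salary)
-----------
156054     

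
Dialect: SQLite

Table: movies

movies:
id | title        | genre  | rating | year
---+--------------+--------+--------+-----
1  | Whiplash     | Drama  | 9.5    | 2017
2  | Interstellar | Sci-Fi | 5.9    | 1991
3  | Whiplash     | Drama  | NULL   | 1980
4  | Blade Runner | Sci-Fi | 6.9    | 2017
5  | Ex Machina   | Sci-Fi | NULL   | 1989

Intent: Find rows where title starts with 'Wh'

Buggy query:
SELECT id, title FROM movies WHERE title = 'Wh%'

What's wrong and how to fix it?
Bug: Wildcards only work with LIKE; '=' treats '%' as a literal character

Fix: Replace '=' with LIKE so 'Wh%' is treated as a pattern

Corrected query:
SELECT id, title FROM movies WHERE title LIKE 'Wh%'

Result:
id | title   
---+---------
1  | Whiplash
3  | Whiplash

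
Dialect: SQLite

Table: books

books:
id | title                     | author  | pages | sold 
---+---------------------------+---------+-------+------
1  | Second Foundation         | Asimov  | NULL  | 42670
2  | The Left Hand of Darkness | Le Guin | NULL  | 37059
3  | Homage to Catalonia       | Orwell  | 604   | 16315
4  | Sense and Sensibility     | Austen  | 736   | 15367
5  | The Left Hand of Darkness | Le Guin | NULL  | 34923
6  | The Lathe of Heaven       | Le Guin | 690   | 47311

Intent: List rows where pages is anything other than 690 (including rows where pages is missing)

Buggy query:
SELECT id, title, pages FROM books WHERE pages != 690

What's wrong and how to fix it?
Bug: Inequality against NULL is unknown, not true; rows with NULL are dropped

Fix: Handle NULL separately with IS NULL alongside the inequality

Corrected query:
SELECT id, title, pages FROM books WHERE pages != 690 OR pages IS NULL

Result:
id | title                     | pages
---+---------------------------+------
1  | Second Foundation         | NULL 
2  | The Left Hand of Darkness | NULL 
3  | Homage to Catalonia       | 604  
4  | Sense and Sensibility     | 736  
5  | The Left Hand of Darkness | NULL 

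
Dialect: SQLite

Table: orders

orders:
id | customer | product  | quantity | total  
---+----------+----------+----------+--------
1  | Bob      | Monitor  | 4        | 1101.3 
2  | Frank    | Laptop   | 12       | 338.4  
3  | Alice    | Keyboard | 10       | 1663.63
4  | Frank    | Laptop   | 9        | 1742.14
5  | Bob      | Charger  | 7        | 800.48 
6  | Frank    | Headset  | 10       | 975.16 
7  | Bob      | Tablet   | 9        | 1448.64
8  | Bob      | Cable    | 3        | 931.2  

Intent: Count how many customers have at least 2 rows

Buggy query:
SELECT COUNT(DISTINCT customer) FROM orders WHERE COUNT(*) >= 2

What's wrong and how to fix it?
Bug: WHERE filters individual rows, not groups, so a group-level COUNT is invalid there

Fix: Use a subquery that GROUPs and filters with HAVING, then count its rows

Corrected query:
SELECT COUNT(*) FROM (SELECT customer FROM orders GROUP BY customer HAVING COUNT(*) >= 2)

Result:
COUNT(*)
--------
2       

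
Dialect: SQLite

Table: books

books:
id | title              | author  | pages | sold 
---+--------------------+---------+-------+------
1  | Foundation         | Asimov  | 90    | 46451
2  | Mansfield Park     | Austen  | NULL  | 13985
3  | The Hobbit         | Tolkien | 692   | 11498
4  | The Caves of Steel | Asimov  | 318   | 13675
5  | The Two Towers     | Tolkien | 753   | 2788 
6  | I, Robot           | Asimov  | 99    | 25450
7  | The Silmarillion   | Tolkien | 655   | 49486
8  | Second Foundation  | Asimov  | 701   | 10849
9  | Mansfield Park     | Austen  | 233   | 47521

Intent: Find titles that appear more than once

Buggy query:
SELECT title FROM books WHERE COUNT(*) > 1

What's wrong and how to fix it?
Bug: WHERE can't reference COUNT(*); aggregates are computed after WHERE

Fix: Group first, then use HAVING for the count condition

Corrected query:
SELECT title FROM books GROUP BY title HAVING COUNT(*) > 1

Result:
title         
--------------
Mansfield Park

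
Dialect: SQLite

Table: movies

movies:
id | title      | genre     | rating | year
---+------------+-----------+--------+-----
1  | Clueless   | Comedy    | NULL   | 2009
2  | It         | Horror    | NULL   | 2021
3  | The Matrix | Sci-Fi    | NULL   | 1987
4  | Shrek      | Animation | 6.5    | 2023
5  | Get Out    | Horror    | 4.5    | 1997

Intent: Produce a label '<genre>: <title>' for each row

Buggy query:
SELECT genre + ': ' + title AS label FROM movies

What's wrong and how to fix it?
Bug: '+' is numeric addition; on text columns SQLite converts them to 0 instead of concatenating

Fix: Use the || operator for string concatenation

Corrected query:
SELECT genre || ': ' || title AS label FROM movies

Result:
label             
------------------
Comedy: Clueless  
Horror: It        
Sci-Fi: The Matrix
Animation: Shrek  
Horror: Get Out   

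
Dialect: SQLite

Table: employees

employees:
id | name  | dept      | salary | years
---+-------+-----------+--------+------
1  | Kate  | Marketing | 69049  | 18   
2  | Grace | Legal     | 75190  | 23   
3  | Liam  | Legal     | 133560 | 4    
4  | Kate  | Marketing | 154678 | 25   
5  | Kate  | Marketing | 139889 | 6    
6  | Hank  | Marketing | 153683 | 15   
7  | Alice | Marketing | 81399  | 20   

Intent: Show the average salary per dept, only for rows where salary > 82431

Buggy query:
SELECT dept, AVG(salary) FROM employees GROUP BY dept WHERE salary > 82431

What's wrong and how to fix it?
Bug: Row-level WHERE must come before GROUP BY in the clause order

Fix: Place WHERE between FROM and GROUP BY

Corrected query:
SELECT dept, AVG(salary) FROM employees WHERE salary > 82431 GROUP BY dept

Result:
dept      | AVG(salary)  
----------+--------------
Legal     | 133560       
Marketing | 149416.666667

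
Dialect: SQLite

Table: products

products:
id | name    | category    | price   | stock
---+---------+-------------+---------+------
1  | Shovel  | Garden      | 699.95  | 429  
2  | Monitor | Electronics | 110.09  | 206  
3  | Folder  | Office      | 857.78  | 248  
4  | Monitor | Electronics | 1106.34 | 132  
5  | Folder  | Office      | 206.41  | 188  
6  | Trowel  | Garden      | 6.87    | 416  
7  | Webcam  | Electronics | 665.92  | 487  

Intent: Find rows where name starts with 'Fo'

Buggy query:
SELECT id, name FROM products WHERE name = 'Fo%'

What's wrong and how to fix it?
Bug: '=' compares the literal string including the % character; pattern matching needs LIKE

Fix: Replace '=' with LIKE so 'Fo%' is treated as a pattern

Corrected query:
SELECT id, name FROM products WHERE name LIKE 'Fo%'

Result:
id | name  
---+-------
3  | Folder
5  | Folder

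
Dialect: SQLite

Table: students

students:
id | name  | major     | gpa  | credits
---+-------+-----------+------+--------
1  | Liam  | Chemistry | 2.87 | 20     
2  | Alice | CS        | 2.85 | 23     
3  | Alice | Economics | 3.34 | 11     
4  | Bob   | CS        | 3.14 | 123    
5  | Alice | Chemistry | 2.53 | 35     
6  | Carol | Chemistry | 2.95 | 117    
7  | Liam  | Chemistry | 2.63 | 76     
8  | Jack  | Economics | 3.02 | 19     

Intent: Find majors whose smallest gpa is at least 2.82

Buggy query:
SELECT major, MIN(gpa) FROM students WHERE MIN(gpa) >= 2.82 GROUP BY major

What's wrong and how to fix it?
Bug: MIN() in WHERE is a misuse of aggregate

Fix: Replace WHERE with HAVING after the GROUP BY

Corrected query:
SELECT major, MIN(gpa) FROM students GROUP BY major HAVING MIN(gpa) >= 2.82

Result:
major     | MIN(gpa)
----------+---------
CS        | 2.85    
Economics | 3.02    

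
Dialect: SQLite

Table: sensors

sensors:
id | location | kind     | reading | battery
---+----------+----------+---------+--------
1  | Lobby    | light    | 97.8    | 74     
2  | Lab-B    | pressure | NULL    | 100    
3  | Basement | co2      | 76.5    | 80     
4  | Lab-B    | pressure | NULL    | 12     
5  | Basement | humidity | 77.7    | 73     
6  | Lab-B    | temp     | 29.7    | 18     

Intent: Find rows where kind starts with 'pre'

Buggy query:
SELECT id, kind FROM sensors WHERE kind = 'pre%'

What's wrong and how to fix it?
Bug: Wildcards only work with LIKE; '=' treats '%' as a literal character

Fix: Use LIKE for wildcard pattern matching

Corrected query:
SELECT id, kind FROM sensors WHERE kind LIKE 'pre%'

Result:
id | kind    
---+---------
2  | pressure
4  | pressure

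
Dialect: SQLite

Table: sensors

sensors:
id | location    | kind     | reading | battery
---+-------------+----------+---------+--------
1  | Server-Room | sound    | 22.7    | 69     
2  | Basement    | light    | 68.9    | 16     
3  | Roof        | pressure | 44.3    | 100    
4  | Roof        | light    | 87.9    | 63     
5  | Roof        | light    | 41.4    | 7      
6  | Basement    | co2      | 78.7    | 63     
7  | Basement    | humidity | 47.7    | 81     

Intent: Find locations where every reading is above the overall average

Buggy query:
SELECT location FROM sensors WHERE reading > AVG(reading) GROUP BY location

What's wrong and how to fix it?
Bug: WHERE evaluates per row before aggregation, so AVG() is unavailable

Fix: Compute the overall average in a scalar subquery and compare each group's MIN against it in HAVING

Corrected query:
SELECT location FROM sensors GROUP BY location HAVING MIN(reading) > (SELECT AVG(reading) FROM sensors)

Result:
(no rows)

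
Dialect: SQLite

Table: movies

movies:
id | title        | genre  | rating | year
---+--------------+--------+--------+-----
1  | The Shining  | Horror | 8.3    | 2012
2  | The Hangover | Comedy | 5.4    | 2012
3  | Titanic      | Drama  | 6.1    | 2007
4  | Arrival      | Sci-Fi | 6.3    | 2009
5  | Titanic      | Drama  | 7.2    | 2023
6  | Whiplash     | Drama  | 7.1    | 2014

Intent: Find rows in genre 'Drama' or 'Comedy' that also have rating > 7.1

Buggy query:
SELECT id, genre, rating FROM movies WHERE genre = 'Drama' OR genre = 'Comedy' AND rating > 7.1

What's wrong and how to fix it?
Bug: Without parentheses, AND is evaluated before OR, so the rating filter only applies to the 'Comedy' branch

Fix: Group the OR with parentheses (or use IN), then AND the threshold

Corrected query:
SELECT id, genre, rating FROM movies WHERE (genre = 'Drama' OR genre = 'Comedy') AND rating > 7.1

Result:
id | genre | rating
---+-------+-------
5  | Drama | 7.2   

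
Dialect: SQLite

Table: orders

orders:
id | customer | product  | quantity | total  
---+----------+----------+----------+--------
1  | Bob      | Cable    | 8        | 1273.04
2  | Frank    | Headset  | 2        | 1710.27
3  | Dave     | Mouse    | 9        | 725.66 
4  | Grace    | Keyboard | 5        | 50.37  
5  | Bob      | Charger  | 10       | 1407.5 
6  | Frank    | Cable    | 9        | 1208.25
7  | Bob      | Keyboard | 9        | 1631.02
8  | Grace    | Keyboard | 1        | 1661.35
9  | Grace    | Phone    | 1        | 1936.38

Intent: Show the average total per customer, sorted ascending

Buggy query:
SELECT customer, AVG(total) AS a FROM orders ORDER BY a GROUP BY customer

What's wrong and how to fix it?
Bug: ORDER BY appears before GROUP BY; SQL clause order requires GROUP BY first

Fix: Reorder: SELECT … FROM … GROUP BY … ORDER BY …

Corrected query:
SELECT customer, AVG(total) AS a FROM orders GROUP BY customer ORDER BY a

Result:
customer | a          
---------+------------
Dave     | 725.66     
Grace    | 1216.033333
Bob      | 1437.186667
Frank    | 1459.26    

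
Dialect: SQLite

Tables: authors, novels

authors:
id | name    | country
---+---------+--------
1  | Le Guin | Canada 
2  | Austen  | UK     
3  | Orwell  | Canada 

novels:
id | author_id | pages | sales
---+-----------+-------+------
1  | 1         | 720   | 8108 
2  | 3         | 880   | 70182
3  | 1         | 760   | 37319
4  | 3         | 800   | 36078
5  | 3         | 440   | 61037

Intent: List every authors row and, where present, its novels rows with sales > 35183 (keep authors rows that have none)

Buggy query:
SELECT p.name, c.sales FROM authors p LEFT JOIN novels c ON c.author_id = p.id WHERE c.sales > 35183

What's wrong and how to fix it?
Bug: Filtering c.sales in WHERE discards the NULL rows produced by LEFT JOIN, turning it into an inner join

Fix: Move the right-table condition into the ON clause so unmatched parents are kept

Corrected query:
SELECT p.name, c.sales FROM authors p LEFT JOIN novels c ON c.author_id = p.id AND c.sales > 35183

Result:
name    | sales
--------+------
Le Guin | 37319
Austen  | NULL 
Orwell  | 36078
Orwell  | 61037
Orwell  | 70182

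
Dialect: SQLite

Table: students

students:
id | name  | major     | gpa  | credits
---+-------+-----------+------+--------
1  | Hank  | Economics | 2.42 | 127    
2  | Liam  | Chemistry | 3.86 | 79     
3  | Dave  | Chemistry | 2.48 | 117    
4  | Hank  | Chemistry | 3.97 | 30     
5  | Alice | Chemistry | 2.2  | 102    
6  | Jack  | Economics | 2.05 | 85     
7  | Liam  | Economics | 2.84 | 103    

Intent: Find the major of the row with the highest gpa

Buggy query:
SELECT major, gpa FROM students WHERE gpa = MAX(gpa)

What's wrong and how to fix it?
Bug: WHERE is evaluated per row; an aggregate over the whole table isn't defined there

Fix: Use a subquery: WHERE gpa = (SELECT MAX(gpa) FROM students)

Corrected query:
SELECT major, gpa FROM students WHERE gpa = (SELECT MAX(gpa) FROM students)

Result:
major     | gpa 
----------+-----
Chemistry | 3.97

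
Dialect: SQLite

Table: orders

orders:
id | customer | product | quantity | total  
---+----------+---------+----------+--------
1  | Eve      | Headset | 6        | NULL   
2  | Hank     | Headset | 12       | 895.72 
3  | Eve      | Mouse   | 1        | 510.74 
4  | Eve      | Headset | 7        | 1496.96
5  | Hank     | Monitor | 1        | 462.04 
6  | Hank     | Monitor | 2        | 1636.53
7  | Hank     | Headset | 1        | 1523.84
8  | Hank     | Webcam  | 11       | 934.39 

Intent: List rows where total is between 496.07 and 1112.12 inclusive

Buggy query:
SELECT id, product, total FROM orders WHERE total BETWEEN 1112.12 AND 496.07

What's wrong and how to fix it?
Bug: BETWEEN expects the lower bound first; with 1112.12 AND 496.07 the range is empty

Fix: Swap the bounds so the smaller value comes first

Corrected query:
SELECT id, product, total FROM orders WHERE total BETWEEN 496.07 AND 1112.12

Result:
id | product | total 
---+---------+-------
2  | Headset | 895.72
3  | Mouse   | 510.74
8  | Webcam  | 934.39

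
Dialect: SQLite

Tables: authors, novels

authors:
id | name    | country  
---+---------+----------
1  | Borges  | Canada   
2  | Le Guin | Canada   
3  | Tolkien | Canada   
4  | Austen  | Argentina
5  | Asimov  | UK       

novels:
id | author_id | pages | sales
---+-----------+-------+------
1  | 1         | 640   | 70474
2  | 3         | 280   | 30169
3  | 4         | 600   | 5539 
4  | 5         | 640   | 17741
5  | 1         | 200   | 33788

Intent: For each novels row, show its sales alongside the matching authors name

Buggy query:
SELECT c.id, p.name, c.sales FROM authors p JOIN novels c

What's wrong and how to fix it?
Bug: Missing join condition: each novels row is matched to all authors rows instead of just its own

Fix: Add ON c.author_id = p.id to the JOIN

Corrected query:
SELECT c.id, p.name, c.sales FROM authors p JOIN novels c ON c.author_id = p.id

Result:
id | name    | sales
---+---------+------
1  | Borges  | 70474
2  | Tolkien | 30169
3  | Austen  | 5539 
4  | Asimov  | 17741
5  | Borges  | 33788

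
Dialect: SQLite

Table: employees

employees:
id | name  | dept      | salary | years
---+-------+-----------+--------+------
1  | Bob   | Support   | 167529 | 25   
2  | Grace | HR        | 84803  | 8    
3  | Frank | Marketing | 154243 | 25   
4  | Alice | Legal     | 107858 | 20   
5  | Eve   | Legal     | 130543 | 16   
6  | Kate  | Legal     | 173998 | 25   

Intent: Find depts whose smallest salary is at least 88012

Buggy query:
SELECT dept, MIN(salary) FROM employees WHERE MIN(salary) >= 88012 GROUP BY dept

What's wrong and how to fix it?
Bug: MIN() in WHERE is a misuse of aggregate

Fix: Use HAVING for the per-group MIN condition

Corrected query:
SELECT dept, MIN(salary) FROM employees GROUP BY dept HAVING MIN(salary) >= 88012

Result:
dept      | MIN(salary)
----------+------------
Legal     | 107858     
Marketing | 154243     
Support   | 167529     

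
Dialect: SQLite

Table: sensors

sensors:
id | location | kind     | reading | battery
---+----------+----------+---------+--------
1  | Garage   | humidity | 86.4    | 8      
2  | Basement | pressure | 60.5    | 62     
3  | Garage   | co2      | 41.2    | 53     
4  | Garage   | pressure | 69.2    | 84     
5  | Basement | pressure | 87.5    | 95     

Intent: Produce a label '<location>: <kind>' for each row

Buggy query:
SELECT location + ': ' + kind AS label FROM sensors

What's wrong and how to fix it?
Bug: SQLite uses || for string concatenation; + coerces text to numbers (yielding 0)

Fix: Replace + with || to concatenate text

Corrected query:
SELECT location || ': ' || kind AS label FROM sensors

Result:
label             
------------------
Garage: humidity  
Basement: pressure
Garage: co2       
Garage: pressure  
Basement: pressure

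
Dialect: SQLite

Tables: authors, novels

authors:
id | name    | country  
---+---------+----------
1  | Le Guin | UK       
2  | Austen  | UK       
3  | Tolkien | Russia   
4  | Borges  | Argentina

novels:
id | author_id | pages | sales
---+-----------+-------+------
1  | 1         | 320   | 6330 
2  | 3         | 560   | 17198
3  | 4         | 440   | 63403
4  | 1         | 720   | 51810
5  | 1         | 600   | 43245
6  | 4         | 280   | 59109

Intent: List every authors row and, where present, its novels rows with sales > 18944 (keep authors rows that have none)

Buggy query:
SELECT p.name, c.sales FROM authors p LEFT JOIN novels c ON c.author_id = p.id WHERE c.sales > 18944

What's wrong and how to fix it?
Bug: Filtering c.sales in WHERE discards the NULL rows produced by LEFT JOIN, turning it into an inner join

Fix: Move the right-table condition into the ON clause so unmatched parents are kept

Corrected query:
SELECT p.name, c.sales FROM authors p LEFT JOIN novels c ON c.author_id = p.id AND c.sales > 18944

Result:
name    | sales
--------+------
Le Guin | 43245
Le Guin | 51810
Austen  | NULL 
Tolkien | NULL 
Borges  | 59109
Borges  | 63403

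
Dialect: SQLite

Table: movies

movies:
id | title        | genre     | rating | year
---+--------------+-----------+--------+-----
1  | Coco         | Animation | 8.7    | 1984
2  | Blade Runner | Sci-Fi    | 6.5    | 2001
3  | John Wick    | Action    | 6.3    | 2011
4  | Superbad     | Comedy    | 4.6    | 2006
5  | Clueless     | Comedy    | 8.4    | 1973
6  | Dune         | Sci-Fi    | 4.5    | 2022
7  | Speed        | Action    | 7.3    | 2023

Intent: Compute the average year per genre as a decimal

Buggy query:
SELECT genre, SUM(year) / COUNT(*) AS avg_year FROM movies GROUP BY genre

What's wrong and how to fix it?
Bug: SUM(year) and COUNT(*) are both integers; the division truncates the fractional part

Fix: Cast one side to REAL so the division keeps the fractional part

Corrected query:
SELECT genre, SUM(year) * 1.0 / COUNT(*) AS avg_year FROM movies GROUP BY genre

Result:
genre     | avg_year
----------+---------
Action    | 2017    
Animation | 1984    
Comedy    | 1989.5  
Sci-Fi    | 2011.5  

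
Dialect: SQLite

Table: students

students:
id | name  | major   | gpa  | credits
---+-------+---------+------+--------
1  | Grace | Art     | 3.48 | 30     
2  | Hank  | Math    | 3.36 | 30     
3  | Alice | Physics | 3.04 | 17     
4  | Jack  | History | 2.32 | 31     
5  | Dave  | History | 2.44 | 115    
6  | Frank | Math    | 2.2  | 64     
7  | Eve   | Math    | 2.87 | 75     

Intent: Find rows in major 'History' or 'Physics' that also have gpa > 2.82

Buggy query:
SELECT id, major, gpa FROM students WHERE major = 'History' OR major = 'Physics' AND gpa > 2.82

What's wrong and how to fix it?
Bug: Without parentheses, AND is evaluated before OR, so the gpa filter only applies to the 'Physics' branch

Fix: Add parentheses around the OR so the AND applies to both alternatives

Corrected query:
SELECT id, major, gpa FROM students WHERE (major = 'History' OR major = 'Physics') AND gpa > 2.82

Result:
id | major   | gpa 
---+---------+-----
3  | Physics | 3.04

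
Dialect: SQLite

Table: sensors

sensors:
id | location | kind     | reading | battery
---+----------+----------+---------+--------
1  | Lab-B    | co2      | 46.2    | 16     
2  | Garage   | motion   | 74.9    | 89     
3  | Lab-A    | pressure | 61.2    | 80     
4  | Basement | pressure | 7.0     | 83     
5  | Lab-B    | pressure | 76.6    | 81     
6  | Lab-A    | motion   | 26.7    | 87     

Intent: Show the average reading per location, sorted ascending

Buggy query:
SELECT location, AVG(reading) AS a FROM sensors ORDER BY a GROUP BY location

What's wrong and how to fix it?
Bug: ORDER BY appears before GROUP BY; SQL clause order requires GROUP BY first

Fix: Move ORDER BY to the end, after GROUP BY

Corrected query:
SELECT location, AVG(reading) AS a FROM sensors GROUP BY location ORDER BY a

Result:
location | a    
---------+------
Basement | 7    
Lab-A    | 43.95
Lab-B    | 61.4 
Garage   | 74.9 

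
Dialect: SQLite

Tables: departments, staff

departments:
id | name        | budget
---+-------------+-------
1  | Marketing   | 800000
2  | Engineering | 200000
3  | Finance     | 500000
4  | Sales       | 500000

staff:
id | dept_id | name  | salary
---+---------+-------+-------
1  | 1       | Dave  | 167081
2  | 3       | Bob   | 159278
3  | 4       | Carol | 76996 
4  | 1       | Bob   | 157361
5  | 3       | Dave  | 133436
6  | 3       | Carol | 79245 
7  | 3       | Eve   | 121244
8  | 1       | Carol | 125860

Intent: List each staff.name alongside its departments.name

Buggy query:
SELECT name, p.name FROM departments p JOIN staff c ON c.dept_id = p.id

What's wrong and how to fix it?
Bug: 'name' exists in both joined tables, so the database can't tell which one is meant

Fix: Qualify the column with its table alias (c.name)

Corrected query:
SELECT c.name, p.name FROM departments p JOIN staff c ON c.dept_id = p.id

Result:
name  | name     
------+----------
Dave  | Marketing
Bob   | Finance  
Carol | Sales    
Bob   | Marketing
Dave  | Finance  
Carol | Finance  
Eve   | Finance  
Carol | Marketing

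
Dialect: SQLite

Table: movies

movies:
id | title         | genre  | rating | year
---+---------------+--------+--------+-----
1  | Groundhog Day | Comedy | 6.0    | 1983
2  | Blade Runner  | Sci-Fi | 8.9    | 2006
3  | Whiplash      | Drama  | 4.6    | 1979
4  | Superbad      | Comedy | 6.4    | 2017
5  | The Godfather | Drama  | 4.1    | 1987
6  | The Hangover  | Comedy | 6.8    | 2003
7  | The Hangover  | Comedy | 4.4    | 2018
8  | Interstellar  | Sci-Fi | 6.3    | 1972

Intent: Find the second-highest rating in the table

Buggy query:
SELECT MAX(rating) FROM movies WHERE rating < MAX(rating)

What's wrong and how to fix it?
Bug: MAX(rating) on the right of the comparison is an aggregate-in-WHERE error

Fix: Put the inner MAX in a scalar subquery

Corrected query:
SELECT MAX(rating) FROM movies WHERE rating < (SELECT MAX(rating) FROM movies)

Result:
MAX(rating)
-----------
6.8        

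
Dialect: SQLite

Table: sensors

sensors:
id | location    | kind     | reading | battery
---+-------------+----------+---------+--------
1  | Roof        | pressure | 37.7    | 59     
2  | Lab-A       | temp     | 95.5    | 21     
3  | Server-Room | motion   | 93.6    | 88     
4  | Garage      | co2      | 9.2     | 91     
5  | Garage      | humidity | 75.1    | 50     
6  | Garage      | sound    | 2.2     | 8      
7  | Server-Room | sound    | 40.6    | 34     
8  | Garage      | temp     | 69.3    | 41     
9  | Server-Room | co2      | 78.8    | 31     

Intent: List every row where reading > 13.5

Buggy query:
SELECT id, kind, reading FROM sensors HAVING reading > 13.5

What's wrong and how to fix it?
Bug: HAVING filters the output of aggregation, but this query has no GROUP BY and no aggregate functions, so SQLite rejects it (HAVING clause on a non-aggregate query); the condition here is per row

Fix: Replace HAVING with WHERE since the condition applies to individual rows

Corrected query:
SELECT id, kind, reading FROM sensors WHERE reading > 13.5

Result:
id | kind     | reading
---+----------+--------
1  | pressure | 37.7   
2  | temp     | 95.5   
3  | motion   | 93.6   
5  | humidity | 75.1   
7  | sound    | 40.6   
8  | temp     | 69.3   
9  | co2      | 78.8   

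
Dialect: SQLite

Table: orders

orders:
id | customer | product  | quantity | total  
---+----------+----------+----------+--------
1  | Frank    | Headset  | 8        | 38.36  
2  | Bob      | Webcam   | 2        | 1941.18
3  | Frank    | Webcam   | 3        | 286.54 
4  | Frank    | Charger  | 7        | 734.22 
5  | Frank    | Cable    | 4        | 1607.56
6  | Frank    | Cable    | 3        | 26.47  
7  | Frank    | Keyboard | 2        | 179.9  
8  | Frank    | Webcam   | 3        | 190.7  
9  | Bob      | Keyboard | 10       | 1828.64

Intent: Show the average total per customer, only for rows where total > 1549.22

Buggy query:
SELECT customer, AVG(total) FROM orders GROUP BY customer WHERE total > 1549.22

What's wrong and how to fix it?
Bug: Row-level WHERE must come before GROUP BY in the clause order

Fix: Move the WHERE clause before GROUP BY

Corrected query:
SELECT customer, AVG(total) FROM orders WHERE total > 1549.22 GROUP BY customer

Result:
customer | AVG(total)
---------+-----------
Bob      | 1884.91   
Frank    | 1607.56   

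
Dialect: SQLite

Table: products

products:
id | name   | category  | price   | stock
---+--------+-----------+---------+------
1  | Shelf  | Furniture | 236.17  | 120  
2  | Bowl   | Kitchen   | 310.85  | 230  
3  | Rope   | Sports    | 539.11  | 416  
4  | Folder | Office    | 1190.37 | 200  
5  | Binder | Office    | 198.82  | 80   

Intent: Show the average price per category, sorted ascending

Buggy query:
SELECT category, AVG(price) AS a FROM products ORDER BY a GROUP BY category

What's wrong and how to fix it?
Bug: GROUP BY must precede ORDER BY

Fix: Reorder: SELECT … FROM … GROUP BY … ORDER BY …

Corrected query:
SELECT category, AVG(price) AS a FROM products GROUP BY category ORDER BY a

Result:
category  | a      
----------+--------
Furniture | 236.17 
Kitchen   | 310.85 
Sports    | 539.11 
Office    | 694.595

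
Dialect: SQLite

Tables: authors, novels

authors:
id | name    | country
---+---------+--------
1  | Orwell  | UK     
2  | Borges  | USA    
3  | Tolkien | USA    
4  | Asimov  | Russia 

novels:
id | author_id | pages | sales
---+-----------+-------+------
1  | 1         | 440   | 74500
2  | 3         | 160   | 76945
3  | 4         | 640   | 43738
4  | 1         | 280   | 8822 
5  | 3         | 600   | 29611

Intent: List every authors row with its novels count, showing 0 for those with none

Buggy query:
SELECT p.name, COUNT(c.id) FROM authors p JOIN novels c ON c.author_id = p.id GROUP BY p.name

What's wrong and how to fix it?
Bug: An inner join excludes parents with zero children

Fix: Use LEFT JOIN so parents without children still appear (COUNT(c.id) gives 0)

Corrected query:
SELECT p.name, COUNT(c.id) FROM authors p LEFT JOIN novels c ON c.author_id = p.id GROUP BY p.name

Result:
name    | COUNT(c.id)
--------+------------
Asimov  | 1          
Borges  | 0          
Orwell  | 2          
Tolkien | 2          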